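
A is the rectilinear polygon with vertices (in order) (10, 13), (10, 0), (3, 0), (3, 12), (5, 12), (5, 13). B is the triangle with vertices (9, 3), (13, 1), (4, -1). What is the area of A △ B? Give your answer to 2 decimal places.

85.75

|A| = 89, |B| = 13, |A∩B| = 8.125.
|A △ B| = |A| + |B| − 2·|A∩B| = 89 + 13 − 16.25 = 85.75.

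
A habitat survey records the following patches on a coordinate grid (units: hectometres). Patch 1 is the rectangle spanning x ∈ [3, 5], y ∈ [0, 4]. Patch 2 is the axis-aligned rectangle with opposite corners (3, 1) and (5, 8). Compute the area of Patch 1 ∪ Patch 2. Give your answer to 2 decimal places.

By inclusion–exclusion:
Individual areas: |Patch 1| = 8, |Patch 2| = 14.
|Patch 1∩Patch 2|: x∈[3,5], y∈[1,4] → 2·3 = 6.
|Patch 1 ∪ Patch 2| = 22 − 6 = 16.00.

16.00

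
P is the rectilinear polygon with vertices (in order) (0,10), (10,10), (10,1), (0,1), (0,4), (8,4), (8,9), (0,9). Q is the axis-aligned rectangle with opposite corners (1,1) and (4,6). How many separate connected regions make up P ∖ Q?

2

P ∖ Q splits into 2 disjoint pieces (area 38, area 3).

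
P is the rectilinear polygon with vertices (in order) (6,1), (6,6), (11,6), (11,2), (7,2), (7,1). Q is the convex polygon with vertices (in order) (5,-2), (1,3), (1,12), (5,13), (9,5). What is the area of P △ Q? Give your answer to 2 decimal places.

|P| = 21, |Q| = 78, |P∩Q| = 10.1071.
|P △ Q| = |P| + |Q| − 2·|P∩Q| = 21 + 78 − 20.2143 = 78.79.

78.79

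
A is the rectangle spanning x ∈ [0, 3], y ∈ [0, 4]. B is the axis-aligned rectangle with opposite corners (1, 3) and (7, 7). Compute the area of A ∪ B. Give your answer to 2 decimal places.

By inclusion–exclusion:
Individual areas: |A| = 12, |B| = 24.
|A∩B|: x∈[1,3], y∈[3,4] → 2·1 = 2.
|A ∪ B| = 36 − 2 = 34.00.

34.00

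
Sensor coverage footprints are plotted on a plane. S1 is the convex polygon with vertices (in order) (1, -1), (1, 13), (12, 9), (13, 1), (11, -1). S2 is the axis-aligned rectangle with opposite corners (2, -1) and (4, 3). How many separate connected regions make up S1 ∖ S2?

S1 ∖ S2 is a single connected region.

1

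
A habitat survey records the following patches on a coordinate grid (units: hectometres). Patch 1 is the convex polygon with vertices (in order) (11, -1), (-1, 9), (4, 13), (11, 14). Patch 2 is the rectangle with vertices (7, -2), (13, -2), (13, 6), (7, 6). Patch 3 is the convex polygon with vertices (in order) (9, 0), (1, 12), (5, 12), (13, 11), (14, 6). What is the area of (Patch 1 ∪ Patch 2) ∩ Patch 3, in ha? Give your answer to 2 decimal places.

71.35

The region (Patch 1 ∪ Patch 2) ∩ Patch 3 is the polygon with vertices (2.75,12), (5,12), (11,11.25), (11,6), (13,6), (13,4.8), (9,0), (1.609,11.087).
By the shoelace formula its area is 71.35.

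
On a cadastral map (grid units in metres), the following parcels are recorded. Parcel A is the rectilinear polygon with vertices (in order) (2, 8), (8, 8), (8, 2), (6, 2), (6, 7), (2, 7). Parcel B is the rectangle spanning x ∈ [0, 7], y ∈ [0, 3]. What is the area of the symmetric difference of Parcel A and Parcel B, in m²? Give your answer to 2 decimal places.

|Parcel A| = 16, |Parcel B| = 21, |Parcel A∩Parcel B| = 1.
|Parcel A △ Parcel B| = |Parcel A| + |Parcel B| − 2·|Parcel A∩Parcel B| = 16 + 21 − 2 = 35.00.

35.00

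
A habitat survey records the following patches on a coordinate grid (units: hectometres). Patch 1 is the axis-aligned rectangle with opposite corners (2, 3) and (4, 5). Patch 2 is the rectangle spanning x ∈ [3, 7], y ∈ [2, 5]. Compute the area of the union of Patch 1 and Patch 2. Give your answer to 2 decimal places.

By inclusion–exclusion:
Individual areas: |Patch 1| = 4, |Patch 2| = 12.
|Patch 1∩Patch 2|: x∈[3,4], y∈[3,5] → 1·2 = 2.
|Patch 1 ∪ Patch 2| = 16 − 2 = 14.00.

14.00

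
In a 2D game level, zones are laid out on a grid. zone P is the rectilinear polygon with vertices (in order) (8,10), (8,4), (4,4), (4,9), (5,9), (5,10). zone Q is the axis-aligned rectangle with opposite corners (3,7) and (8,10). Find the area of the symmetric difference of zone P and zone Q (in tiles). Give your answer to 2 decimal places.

|zone P| = 23, |zone Q| = 15, |zone P∩zone Q| = 11.
|zone P △ zone Q| = |zone P| + |zone Q| − 2·|zone P∩zone Q| = 23 + 15 − 22 = 16.00.

16.00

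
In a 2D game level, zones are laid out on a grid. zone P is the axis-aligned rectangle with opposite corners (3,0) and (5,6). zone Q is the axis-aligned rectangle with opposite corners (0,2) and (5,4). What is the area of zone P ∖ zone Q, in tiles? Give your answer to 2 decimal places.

8.00

|zone P∩zone Q|: x∈[3,5], y∈[2,4] → 2·2 = 4.
|zone P| = 12.
|zone P ∖ zone Q| = |zone P| − |zone P∩zone Q| = 12 − 4 = 8.00.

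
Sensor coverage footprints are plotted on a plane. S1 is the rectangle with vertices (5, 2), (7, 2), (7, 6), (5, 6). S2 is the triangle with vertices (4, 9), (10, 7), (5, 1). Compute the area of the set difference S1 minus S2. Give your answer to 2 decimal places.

0.82

|S1| = 8, |S1∩S2| = 7.1833.
|S1 ∖ S2| = |S1| − |S1∩S2| = 8 − 7.1833 = 0.82.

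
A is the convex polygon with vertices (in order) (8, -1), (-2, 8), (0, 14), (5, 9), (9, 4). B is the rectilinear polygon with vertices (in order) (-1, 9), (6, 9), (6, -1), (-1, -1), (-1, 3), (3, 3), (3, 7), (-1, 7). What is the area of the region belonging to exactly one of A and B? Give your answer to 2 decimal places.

67.16

|A| = 69, |B| = 54, |A∩B| = 27.9194.
|A △ B| = |A| + |B| − 2·|A∩B| = 69 + 54 − 55.8389 = 67.16.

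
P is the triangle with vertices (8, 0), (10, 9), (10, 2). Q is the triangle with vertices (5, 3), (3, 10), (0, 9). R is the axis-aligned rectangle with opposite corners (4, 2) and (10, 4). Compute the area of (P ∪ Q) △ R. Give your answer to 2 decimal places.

|P ∪ Q| = 18.5.
|(P ∪ Q) ∩ R| = 2.9405.
|(P ∪ Q) △ R| = 18.5 + 12 − 5.881 = 24.62.

24.62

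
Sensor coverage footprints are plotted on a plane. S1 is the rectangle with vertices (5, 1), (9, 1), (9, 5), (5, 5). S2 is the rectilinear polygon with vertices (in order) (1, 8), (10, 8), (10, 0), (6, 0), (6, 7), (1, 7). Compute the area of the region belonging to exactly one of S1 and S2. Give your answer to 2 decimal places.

29.00

|S1| = 16, |S2| = 37, |S1∩S2| = 12.
|S1 △ S2| = |S1| + |S2| − 2·|S1∩S2| = 16 + 37 − 24 = 29.00.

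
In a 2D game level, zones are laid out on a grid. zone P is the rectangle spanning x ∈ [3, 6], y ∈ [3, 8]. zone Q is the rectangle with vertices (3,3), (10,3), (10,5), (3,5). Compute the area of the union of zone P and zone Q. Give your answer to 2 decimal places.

23.00

By inclusion–exclusion:
Individual areas: |zone P| = 15, |zone Q| = 14.
|zone P∩zone Q|: x∈[3,6], y∈[3,5] → 3·2 = 6.
|zone P ∪ zone Q| = 29 − 6 = 23.00.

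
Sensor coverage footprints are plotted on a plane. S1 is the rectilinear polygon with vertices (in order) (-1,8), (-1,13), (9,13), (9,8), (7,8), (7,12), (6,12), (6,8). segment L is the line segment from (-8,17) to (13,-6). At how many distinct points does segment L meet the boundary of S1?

2

The segment meets the boundary at (0.217,8), (-1,9.333).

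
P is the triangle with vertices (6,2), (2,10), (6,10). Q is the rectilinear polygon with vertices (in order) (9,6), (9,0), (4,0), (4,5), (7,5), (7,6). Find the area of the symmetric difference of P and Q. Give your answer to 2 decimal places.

|P| = 16, |Q| = 27, |P∩Q| = 2.25.
|P △ Q| = |P| + |Q| − 2·|P∩Q| = 16 + 27 − 4.5 = 38.50.

38.50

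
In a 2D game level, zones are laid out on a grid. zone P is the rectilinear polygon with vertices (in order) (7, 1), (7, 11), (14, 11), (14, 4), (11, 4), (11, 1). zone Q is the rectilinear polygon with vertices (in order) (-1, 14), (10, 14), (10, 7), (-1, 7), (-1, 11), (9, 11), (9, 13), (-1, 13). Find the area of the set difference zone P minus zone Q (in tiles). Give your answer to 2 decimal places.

49.00

|zone P| = 61, |zone P∩zone Q| = 12.
|zone P ∖ zone Q| = |zone P| − |zone P∩zone Q| = 61 − 12 = 49.00.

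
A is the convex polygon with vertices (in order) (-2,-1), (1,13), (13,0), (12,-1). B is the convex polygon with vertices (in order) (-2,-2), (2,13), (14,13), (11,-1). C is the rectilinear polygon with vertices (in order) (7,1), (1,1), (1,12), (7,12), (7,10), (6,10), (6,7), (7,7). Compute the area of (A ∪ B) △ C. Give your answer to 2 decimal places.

127.74

|A ∪ B| = 190.7411.
|(A ∪ B) ∩ C| = 63.
|(A ∪ B) △ C| = 190.7411 + 63 − 126 = 127.74.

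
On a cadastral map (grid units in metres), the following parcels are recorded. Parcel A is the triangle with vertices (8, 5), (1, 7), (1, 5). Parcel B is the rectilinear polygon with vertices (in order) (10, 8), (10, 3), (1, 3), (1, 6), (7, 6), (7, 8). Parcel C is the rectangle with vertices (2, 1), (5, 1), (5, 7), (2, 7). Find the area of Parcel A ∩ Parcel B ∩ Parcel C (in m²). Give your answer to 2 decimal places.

2.96

The intersection is the polygon with vertices (2,5), (2,6), (4.5,6), (5,5.857), (5,5).
By the shoelace formula its area is 2.96.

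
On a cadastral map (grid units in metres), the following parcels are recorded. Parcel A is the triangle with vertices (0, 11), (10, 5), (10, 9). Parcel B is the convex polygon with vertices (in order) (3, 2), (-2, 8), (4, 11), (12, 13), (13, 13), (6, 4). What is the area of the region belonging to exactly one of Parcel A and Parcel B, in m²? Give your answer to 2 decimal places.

|Parcel A| = 20, |Parcel B| = 72.5, |Parcel A∩Parcel B| = 14.417.
|Parcel A △ Parcel B| = |Parcel A| + |Parcel B| − 2·|Parcel A∩Parcel B| = 20 + 72.5 − 28.8341 = 63.67.

63.67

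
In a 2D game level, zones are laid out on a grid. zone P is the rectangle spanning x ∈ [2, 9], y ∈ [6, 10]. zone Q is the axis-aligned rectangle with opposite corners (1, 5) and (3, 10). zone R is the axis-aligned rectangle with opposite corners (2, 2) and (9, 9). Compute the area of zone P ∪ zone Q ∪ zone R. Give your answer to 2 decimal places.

61.00

By inclusion–exclusion:
Individual areas: |zone P| = 28, |zone Q| = 10, |zone R| = 49.
|zone P∩zone Q|: x∈[2,3], y∈[6,10] → 1·4 = 4.
|zone P∩zone R|: x∈[2,9], y∈[6,9] → 7·3 = 21.
|zone Q∩zone R|: x∈[2,3], y∈[5,9] → 1·4 = 4.
|zone P∩zone Q∩zone R| = 3.
|zone P ∪ zone Q ∪ zone R| = 87 − 29 + 3 = 61.00.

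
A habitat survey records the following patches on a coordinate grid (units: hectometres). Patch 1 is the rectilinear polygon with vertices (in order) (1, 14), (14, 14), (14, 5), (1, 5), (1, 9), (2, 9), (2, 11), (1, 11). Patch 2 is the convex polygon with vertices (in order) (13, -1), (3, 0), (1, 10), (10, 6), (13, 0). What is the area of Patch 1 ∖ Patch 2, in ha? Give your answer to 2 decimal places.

|Patch 1| = 115, |Patch 1∩Patch 2| = 24.0722.
|Patch 1 ∖ Patch 2| = |Patch 1| − |Patch 1∩Patch 2| = 115 − 24.0722 = 90.93.

90.93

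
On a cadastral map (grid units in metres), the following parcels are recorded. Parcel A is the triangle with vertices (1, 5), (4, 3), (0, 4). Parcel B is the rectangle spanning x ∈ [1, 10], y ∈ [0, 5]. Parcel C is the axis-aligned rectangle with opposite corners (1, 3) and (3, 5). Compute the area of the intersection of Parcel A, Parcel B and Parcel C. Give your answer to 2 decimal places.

The intersection is the polygon with vertices (1,3.75), (1,5), (3,3.667), (3,3.25).
By the shoelace formula its area is 1.67.

1.67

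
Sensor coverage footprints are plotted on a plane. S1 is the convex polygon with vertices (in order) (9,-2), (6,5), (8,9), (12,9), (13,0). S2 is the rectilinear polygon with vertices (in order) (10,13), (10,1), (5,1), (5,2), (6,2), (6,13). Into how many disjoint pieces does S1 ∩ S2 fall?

S1 ∩ S2 is a single connected region.

1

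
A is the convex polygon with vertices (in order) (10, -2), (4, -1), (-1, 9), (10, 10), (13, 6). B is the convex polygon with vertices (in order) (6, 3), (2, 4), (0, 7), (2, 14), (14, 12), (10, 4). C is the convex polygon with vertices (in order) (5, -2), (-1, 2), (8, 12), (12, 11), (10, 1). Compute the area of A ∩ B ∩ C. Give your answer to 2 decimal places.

The intersection is the polygon with vertices (11.421,8.105), (11,6), (10,4), (6,3), (2,4), (1.489,4.766), (5.861,9.624), (10,10).
By the shoelace formula its area is 46.72.

46.72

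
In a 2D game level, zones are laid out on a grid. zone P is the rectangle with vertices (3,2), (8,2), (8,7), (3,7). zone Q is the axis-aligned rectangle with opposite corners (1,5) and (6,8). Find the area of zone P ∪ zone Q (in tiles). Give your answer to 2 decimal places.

By inclusion–exclusion:
Individual areas: |zone P| = 25, |zone Q| = 15.
|zone P∩zone Q|: x∈[3,6], y∈[5,7] → 3·2 = 6.
|zone P ∪ zone Q| = 40 − 6 = 34.00.

34.00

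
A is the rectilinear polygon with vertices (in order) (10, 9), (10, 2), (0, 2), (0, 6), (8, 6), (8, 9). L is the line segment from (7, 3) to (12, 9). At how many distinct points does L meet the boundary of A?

1

The segment meets the boundary at (10,6.6).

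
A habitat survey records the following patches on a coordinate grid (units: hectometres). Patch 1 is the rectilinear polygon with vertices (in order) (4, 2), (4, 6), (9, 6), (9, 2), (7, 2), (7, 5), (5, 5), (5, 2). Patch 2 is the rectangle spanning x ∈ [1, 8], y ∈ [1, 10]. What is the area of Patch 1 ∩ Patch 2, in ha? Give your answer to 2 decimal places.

10.00

The intersection is the polygon with vertices (4,6), (8,6), (8,2), (7,2), (7,5), (5,5), (5,2), (4,2).
By the shoelace formula its area is 10.00.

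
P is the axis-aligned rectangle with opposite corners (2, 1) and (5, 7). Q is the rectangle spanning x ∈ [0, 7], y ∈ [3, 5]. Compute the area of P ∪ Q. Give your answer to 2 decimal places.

By inclusion–exclusion:
Individual areas: |P| = 18, |Q| = 14.
|P∩Q|: x∈[2,5], y∈[3,5] → 3·2 = 6.
|P ∪ Q| = 32 − 6 = 26.00.

26.00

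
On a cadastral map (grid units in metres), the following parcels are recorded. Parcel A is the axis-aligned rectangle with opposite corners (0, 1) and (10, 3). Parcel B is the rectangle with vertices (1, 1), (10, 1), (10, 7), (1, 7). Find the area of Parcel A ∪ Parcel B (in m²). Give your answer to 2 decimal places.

By inclusion–exclusion:
Individual areas: |Parcel A| = 20, |Parcel B| = 54.
|Parcel A∩Parcel B|: x∈[1,10], y∈[1,3] → 9·2 = 18.
|Parcel A ∪ Parcel B| = 74 − 18 = 56.00.

56.00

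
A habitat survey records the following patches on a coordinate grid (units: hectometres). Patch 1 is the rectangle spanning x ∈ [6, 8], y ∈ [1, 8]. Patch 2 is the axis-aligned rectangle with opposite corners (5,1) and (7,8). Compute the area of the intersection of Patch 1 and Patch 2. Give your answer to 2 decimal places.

|Patch 1∩Patch 2|: x∈[6,7], y∈[1,8] → 1·7 = 7.

7.00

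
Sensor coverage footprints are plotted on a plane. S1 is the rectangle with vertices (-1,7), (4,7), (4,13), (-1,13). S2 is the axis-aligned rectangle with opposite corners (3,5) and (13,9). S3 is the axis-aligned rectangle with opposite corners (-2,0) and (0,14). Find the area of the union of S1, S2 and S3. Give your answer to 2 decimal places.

90.00

By inclusion–exclusion:
Individual areas: |S1| = 30, |S2| = 40, |S3| = 28.
|S1∩S2|: x∈[3,4], y∈[7,9] → 1·2 = 2.
|S1∩S3|: x∈[-1,0], y∈[7,13] → 1·6 = 6.
|S2∩S3| = 0 (no overlap).
|S1∩S2∩S3| = 0.
|S1 ∪ S2 ∪ S3| = 98 − 8 + 0 = 90.00.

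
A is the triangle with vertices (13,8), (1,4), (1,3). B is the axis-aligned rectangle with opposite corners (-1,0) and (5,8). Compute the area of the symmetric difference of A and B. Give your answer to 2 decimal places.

47.33

|A| = 6, |B| = 48, |A∩B| = 3.3333.
|A △ B| = |A| + |B| − 2·|A∩B| = 6 + 48 − 6.6667 = 47.33.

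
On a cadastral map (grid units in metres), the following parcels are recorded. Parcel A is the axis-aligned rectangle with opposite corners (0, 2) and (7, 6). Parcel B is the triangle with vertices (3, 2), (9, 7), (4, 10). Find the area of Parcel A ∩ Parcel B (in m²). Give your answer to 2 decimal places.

8.33

The intersection is the polygon with vertices (7,6), (7,5.333), (3,2), (3.5,6).
By the shoelace formula its area is 8.33.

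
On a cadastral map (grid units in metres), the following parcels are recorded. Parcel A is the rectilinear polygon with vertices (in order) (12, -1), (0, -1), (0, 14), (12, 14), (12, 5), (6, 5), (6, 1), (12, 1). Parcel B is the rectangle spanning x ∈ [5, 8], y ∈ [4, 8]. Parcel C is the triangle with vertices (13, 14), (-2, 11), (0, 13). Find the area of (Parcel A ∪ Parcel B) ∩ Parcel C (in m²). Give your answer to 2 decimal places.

The region (Parcel A ∪ Parcel B) ∩ Parcel C is the polygon with vertices (0,13), (12,13.923), (12,13.8), (0,11.4).
By the shoelace formula its area is 10.34.

10.34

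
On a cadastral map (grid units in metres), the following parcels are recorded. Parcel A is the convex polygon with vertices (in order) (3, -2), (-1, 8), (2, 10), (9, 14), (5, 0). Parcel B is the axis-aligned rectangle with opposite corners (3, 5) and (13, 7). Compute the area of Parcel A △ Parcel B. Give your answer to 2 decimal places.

|Parcel A| = 73, |Parcel B| = 20, |Parcel A∩Parcel B| = 7.4286.
|Parcel A △ Parcel B| = |Parcel A| + |Parcel B| − 2·|Parcel A∩Parcel B| = 73 + 20 − 14.8571 = 78.14.

78.14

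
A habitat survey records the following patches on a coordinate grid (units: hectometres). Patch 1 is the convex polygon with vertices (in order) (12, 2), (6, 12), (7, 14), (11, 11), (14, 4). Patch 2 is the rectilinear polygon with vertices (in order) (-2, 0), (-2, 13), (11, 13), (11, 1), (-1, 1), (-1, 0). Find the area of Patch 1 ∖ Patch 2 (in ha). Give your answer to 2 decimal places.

14.58

|Patch 1| = 37.5, |Patch 1∩Patch 2| = 22.9167.
|Patch 1 ∖ Patch 2| = |Patch 1| − |Patch 1∩Patch 2| = 37.5 − 22.9167 = 14.58.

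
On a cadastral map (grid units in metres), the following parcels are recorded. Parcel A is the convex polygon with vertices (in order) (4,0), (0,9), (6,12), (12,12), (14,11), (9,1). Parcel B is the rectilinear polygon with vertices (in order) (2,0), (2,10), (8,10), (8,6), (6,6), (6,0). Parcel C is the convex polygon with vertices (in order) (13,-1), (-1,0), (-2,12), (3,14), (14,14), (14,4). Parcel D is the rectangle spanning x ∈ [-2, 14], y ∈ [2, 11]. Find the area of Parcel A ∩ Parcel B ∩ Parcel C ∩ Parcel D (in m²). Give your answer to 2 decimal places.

The intersection is the polygon with vertices (8,10), (8,6), (6,6), (6,2), (3.111,2), (2,4.5), (2,10).
By the shoelace formula its area is 38.61.

38.61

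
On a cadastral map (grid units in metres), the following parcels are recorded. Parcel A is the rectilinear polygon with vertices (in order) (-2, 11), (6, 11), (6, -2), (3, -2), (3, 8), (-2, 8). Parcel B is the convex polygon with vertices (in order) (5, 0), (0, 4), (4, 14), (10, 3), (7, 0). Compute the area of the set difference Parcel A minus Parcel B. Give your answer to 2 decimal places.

|Parcel A| = 54, |Parcel A∩Parcel B| = 33.6788.
|Parcel A ∖ Parcel B| = |Parcel A| − |Parcel A∩Parcel B| = 54 − 33.6788 = 20.32.

20.32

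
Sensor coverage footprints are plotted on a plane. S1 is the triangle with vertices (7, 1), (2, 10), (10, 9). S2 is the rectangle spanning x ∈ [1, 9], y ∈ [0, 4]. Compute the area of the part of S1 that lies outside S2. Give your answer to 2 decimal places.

|S1| = 33.5, |S1∩S2| = 4.1875.
|S1 ∖ S2| = |S1| − |S1∩S2| = 33.5 − 4.1875 = 29.31.

29.31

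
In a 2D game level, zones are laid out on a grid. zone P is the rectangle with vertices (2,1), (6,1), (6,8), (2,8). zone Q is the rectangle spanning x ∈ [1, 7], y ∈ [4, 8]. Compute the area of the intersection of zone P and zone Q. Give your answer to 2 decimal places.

|zone P∩zone Q|: x∈[2,6], y∈[4,8] → 4·4 = 16.

16.00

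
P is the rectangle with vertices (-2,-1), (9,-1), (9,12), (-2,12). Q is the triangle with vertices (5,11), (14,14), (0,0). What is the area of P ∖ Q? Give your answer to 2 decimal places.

109.50

|P| = 143, |P∩Q| = 33.5.
|P ∖ Q| = |P| − |P∩Q| = 143 − 33.5 = 109.50.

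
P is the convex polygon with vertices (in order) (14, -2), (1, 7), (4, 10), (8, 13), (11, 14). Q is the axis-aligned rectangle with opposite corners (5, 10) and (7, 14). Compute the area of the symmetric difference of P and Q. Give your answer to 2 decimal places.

99.50

|P| = 97.5, |Q| = 8, |P∩Q| = 3.
|P △ Q| = |P| + |Q| − 2·|P∩Q| = 97.5 + 8 − 6 = 99.50.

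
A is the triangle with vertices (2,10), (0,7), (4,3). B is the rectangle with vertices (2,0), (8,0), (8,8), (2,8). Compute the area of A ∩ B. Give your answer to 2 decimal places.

The intersection is the polygon with vertices (4,3), (2,5), (2,8), (2.571,8).
By the shoelace formula its area is 4.43.

4.43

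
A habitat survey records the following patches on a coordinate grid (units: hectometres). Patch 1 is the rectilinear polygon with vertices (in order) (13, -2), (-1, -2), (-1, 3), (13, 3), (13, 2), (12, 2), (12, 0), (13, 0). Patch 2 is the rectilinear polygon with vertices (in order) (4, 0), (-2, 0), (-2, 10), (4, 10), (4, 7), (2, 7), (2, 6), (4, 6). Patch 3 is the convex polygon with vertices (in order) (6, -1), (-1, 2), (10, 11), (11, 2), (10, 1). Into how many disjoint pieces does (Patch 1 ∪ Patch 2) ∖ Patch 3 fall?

1

(Patch 1 ∪ Patch 2) ∖ Patch 3 is a single connected region.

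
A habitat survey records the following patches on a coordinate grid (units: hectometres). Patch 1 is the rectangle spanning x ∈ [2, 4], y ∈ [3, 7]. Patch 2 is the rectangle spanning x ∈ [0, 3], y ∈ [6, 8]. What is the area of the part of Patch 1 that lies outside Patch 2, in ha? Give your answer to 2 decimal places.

|Patch 1∩Patch 2|: x∈[2,3], y∈[6,7] → 1·1 = 1.
|Patch 1| = 8.
|Patch 1 ∖ Patch 2| = |Patch 1| − |Patch 1∩Patch 2| = 8 − 1 = 7.00.

7.00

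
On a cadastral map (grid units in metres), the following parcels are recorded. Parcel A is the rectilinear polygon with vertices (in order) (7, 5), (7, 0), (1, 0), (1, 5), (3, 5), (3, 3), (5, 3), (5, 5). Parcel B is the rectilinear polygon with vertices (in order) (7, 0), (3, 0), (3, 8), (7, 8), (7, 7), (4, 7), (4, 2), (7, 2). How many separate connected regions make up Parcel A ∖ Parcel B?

2

Parcel A ∖ Parcel B splits into 2 disjoint pieces (area 7, area 10).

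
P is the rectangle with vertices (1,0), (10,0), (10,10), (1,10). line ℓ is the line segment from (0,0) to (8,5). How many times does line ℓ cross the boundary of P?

The segment meets the boundary at (1,0.625).

1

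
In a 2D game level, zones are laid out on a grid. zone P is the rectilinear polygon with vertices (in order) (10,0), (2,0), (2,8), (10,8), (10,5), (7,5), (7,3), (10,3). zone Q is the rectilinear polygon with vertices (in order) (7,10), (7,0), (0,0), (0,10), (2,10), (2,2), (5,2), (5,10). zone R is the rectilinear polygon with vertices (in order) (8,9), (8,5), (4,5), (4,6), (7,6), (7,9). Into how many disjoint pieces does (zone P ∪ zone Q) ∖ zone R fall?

2

(zone P ∪ zone Q) ∖ zone R splits into 2 disjoint pieces (area 70, area 6).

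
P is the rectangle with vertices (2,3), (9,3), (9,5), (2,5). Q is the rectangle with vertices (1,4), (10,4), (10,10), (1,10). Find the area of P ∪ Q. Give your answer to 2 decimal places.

By inclusion–exclusion:
Individual areas: |P| = 14, |Q| = 54.
|P∩Q|: x∈[2,9], y∈[4,5] → 7·1 = 7.
|P ∪ Q| = 68 − 7 = 61.00.

61.00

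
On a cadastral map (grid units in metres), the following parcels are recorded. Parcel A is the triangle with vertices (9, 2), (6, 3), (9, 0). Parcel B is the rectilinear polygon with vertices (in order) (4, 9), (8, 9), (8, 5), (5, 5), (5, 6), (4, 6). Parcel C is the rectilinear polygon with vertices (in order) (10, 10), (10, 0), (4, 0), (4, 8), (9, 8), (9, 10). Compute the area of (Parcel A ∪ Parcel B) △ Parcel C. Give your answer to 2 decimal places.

|Parcel A ∪ Parcel B| = 18.
|(Parcel A ∪ Parcel B) ∩ Parcel C| = 14.
|(Parcel A ∪ Parcel B) △ Parcel C| = 18 + 50 − 28 = 40.00.

40.00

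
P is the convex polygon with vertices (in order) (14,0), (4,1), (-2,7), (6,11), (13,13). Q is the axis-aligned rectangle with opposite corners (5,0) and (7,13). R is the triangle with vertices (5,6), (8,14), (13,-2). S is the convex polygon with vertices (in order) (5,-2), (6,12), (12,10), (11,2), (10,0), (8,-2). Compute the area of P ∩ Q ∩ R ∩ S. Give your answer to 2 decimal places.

The intersection is the polygon with vertices (7,4), (5.533,5.467), (5.706,7.882), (6.98,11.28), (7,11.286).
By the shoelace formula its area is 6.64.

6.64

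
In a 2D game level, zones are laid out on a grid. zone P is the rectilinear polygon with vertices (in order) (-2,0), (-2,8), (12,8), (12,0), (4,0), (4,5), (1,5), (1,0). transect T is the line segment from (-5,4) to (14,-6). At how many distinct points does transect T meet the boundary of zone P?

The segment meets the boundary at (1,0.842), (-2,2.421).

2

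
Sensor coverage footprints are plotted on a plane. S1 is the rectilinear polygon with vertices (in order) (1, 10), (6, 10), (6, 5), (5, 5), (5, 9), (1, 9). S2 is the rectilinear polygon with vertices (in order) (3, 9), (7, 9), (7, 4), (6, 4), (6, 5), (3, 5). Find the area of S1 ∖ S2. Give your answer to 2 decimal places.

|S1| = 9, |S1∩S2| = 4.
|S1 ∖ S2| = |S1| − |S1∩S2| = 9 − 4 = 5.00.

5.00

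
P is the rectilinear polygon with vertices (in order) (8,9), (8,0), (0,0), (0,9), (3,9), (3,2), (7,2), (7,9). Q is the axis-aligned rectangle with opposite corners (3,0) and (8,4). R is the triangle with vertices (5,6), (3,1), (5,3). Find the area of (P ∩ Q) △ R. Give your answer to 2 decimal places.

|P ∩ Q| = 12.
|(P ∩ Q) ∩ R| = 0.3.
|(P ∩ Q) △ R| = 12 + 3 − 0.6 = 14.40.

14.40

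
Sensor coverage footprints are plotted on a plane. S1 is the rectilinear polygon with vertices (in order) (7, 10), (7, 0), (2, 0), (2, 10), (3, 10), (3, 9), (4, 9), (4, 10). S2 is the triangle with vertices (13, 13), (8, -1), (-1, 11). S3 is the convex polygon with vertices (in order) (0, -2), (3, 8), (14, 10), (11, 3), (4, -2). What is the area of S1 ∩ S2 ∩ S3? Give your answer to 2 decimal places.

The intersection is the polygon with vertices (2.5,6.333), (3,8), (7,8.727), (7,0.333).
By the shoelace formula its area is 22.04.

22.04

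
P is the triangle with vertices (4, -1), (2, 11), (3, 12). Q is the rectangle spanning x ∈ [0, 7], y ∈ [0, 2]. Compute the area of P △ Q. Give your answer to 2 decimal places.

|P| = 7, |Q| = 14, |P∩Q| = 0.359.
|P △ Q| = |P| + |Q| − 2·|P∩Q| = 7 + 14 − 0.7179 = 20.28.

20.28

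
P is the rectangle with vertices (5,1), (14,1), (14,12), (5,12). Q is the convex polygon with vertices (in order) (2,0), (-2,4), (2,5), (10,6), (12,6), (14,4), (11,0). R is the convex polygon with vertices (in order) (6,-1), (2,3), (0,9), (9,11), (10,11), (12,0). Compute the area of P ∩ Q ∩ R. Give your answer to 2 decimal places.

The intersection is the polygon with vertices (5,5.375), (10,6), (10.909,6), (11.805,1.073), (11.75,1), (5,1).
By the shoelace formula its area is 30.25.

30.25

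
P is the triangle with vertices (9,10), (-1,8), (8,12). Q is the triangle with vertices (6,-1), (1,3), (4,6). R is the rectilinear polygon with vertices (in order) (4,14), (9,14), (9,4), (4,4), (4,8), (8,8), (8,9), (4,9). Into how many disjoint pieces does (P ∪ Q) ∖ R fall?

2

(P ∪ Q) ∖ R splits into 2 disjoint pieces (area 3.0556, area 12.9286).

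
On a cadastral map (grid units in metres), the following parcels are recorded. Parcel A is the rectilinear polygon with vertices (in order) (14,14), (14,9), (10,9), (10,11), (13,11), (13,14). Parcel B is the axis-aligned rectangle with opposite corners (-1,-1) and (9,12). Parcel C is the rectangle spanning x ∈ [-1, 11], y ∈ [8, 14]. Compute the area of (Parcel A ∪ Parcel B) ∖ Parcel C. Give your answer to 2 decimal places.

99.00

|Parcel A ∪ Parcel B| = 141.
|(Parcel A ∪ Parcel B) ∩ Parcel C| = 42.
|(Parcel A ∪ Parcel B) ∖ Parcel C| = 141 − 42 = 99.00.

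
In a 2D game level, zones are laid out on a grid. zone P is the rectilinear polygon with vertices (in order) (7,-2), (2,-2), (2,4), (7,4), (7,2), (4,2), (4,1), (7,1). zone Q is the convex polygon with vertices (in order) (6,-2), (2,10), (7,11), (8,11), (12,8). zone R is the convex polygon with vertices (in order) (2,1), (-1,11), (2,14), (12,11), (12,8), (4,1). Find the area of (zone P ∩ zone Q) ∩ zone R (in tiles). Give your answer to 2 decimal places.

3.82

The region (zone P ∩ zone Q) ∩ zone R is the polygon with vertices (7,3.625), (5.143,2), (4.667,2), (4,4), (7,4).
By the shoelace formula its area is 3.82.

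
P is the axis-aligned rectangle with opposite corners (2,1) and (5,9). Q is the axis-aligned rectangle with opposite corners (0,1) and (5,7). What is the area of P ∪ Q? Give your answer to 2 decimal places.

By inclusion–exclusion:
Individual areas: |P| = 24, |Q| = 30.
|P∩Q|: x∈[2,5], y∈[1,7] → 3·6 = 18.
|P ∪ Q| = 54 − 18 = 36.00.

36.00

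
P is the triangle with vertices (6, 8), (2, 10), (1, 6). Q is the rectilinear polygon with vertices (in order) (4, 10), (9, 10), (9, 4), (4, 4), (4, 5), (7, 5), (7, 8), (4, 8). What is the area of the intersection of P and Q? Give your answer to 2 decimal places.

1.00

The intersection is the polygon with vertices (6,8), (4,8), (4,9).
By the shoelace formula its area is 1.00.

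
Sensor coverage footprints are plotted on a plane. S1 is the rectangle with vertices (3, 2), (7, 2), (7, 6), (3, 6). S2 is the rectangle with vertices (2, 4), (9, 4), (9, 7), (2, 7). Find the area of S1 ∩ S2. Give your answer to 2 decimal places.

|S1∩S2|: x∈[3,7], y∈[4,6] → 4·2 = 8.

8.00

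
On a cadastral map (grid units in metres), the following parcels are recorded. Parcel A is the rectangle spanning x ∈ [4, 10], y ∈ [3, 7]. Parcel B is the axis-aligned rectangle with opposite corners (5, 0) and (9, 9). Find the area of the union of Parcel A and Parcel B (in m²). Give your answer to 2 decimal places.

44.00

By inclusion–exclusion:
Individual areas: |Parcel A| = 24, |Parcel B| = 36.
|Parcel A∩Parcel B|: x∈[5,9], y∈[3,7] → 4·4 = 16.
|Parcel A ∪ Parcel B| = 60 − 16 = 44.00.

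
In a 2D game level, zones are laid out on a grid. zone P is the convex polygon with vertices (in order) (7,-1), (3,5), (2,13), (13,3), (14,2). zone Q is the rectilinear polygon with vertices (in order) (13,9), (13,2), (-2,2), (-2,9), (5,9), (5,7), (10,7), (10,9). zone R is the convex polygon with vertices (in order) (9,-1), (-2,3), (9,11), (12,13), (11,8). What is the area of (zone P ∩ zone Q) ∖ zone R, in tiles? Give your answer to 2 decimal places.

|zone P ∩ zone Q| = 43.2.
|(zone P ∩ zone Q) ∩ zone R| = 32.1983.
|(zone P ∩ zone Q) ∖ zone R| = 43.2 − 32.1983 = 11.00.

11.00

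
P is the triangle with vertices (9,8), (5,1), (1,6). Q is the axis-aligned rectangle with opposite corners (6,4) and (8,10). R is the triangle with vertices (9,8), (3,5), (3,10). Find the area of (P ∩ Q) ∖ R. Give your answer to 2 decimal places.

4.55

|P ∩ Q| = 5.5536.
|(P ∩ Q) ∩ R| = 1.
|(P ∩ Q) ∖ R| = 5.5536 − 1 = 4.55.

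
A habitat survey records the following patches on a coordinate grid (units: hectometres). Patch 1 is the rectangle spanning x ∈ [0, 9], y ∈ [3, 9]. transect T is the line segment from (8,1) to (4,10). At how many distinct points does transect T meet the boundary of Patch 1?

2

The segment meets the boundary at (4.444,9), (7.111,3).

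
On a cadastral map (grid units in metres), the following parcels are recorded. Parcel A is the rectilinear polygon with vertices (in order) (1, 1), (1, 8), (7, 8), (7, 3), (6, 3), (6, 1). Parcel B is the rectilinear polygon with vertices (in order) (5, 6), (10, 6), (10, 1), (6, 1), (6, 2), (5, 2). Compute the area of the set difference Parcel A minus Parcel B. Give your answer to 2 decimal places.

33.00

|Parcel A| = 40, |Parcel A∩Parcel B| = 7.
|Parcel A ∖ Parcel B| = |Parcel A| − |Parcel A∩Parcel B| = 40 − 7 = 33.00.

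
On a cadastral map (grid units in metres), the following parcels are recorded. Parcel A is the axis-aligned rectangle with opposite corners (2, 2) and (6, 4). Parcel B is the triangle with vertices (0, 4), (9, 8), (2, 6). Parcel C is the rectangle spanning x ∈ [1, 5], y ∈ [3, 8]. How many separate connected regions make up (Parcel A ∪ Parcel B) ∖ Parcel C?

(Parcel A ∪ Parcel B) ∖ Parcel C splits into 3 disjoint pieces (area 5, area 1.2698, area 0.2778).

3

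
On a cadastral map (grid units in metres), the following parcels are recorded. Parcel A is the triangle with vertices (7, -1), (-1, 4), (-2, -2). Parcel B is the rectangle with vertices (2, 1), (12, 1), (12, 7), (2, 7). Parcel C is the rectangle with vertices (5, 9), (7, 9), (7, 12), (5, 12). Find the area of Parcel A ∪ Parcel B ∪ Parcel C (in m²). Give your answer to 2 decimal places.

91.49

By inclusion–exclusion:
Individual areas: |Parcel A| = 26.5, |Parcel B| = 60, |Parcel C| = 6.
|Parcel A∩Parcel B| = 1.0125.
|Parcel A∩Parcel C| = 0.
|Parcel B∩Parcel C| = 0 (no overlap).
|Parcel A∩Parcel B∩Parcel C| = 0.
|Parcel A ∪ Parcel B ∪ Parcel C| = 92.5 − 1.0125 + 0 = 91.49.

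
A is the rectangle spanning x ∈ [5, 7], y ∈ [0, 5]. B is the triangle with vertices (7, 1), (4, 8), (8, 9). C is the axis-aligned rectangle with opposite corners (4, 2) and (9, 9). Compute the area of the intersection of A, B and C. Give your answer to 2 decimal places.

The intersection is the polygon with vertices (7,2), (6.571,2), (5.286,5), (7,5).
By the shoelace formula its area is 3.21.

3.21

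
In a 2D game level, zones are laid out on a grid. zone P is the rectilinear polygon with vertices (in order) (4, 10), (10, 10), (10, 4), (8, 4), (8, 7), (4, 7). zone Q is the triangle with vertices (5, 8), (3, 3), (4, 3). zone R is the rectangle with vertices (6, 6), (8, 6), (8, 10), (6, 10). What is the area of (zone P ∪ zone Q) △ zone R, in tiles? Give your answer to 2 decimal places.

|zone P ∪ zone Q| = 26.4.
|(zone P ∪ zone Q) ∩ zone R| = 6.
|(zone P ∪ zone Q) △ zone R| = 26.4 + 8 − 12 = 22.40.

22.40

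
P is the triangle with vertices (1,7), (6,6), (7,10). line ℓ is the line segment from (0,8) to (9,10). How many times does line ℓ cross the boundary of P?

The segment meets the boundary at (6.882,9.529), (5.4,9.2).

2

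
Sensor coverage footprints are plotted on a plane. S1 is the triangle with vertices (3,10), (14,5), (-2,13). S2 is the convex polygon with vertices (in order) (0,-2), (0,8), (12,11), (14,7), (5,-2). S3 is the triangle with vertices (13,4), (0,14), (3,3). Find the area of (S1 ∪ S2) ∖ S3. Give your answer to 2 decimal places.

|S1 ∪ S2| = 121.7245.
|(S1 ∪ S2) ∩ S3| = 44.1688.
|(S1 ∪ S2) ∖ S3| = 121.7245 − 44.1688 = 77.56.

77.56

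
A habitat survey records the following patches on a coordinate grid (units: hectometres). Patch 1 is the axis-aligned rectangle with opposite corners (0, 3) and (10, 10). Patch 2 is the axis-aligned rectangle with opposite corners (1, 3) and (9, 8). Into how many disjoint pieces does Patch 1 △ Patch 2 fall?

1

Patch 1 △ Patch 2 is a single connected region.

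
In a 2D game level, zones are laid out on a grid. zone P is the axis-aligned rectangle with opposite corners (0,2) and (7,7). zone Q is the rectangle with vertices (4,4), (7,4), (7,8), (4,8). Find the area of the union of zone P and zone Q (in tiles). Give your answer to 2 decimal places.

By inclusion–exclusion:
Individual areas: |zone P| = 35, |zone Q| = 12.
|zone P∩zone Q|: x∈[4,7], y∈[4,7] → 3·3 = 9.
|zone P ∪ zone Q| = 47 − 9 = 38.00.

38.00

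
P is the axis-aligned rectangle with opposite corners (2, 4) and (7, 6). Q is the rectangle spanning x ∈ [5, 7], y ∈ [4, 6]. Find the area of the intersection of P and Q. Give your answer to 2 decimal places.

|P∩Q|: x∈[5,7], y∈[4,6] → 2·2 = 4.

4.00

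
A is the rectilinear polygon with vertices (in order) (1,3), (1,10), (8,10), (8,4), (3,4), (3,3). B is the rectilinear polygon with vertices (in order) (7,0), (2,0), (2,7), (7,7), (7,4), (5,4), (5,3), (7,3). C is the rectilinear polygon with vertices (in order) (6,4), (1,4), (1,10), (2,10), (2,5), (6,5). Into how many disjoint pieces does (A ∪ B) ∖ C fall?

(A ∪ B) ∖ C splits into 2 disjoint pieces (area 32, area 19).

2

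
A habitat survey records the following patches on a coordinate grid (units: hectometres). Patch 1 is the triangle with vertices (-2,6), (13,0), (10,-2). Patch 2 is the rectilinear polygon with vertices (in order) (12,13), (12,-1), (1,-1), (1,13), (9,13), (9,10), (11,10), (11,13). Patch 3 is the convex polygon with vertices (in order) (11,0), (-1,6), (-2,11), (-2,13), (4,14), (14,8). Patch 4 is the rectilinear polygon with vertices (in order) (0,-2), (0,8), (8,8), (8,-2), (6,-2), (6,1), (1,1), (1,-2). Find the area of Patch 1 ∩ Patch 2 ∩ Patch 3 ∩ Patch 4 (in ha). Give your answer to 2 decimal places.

The intersection is the polygon with vertices (3,4), (8,2), (8,1.5).
By the shoelace formula its area is 1.25.

1.25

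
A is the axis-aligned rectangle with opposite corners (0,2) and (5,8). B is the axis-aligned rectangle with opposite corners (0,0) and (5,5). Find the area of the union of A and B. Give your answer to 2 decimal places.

By inclusion–exclusion:
Individual areas: |A| = 30, |B| = 25.
|A∩B|: x∈[0,5], y∈[2,5] → 5·3 = 15.
|A ∪ B| = 55 − 15 = 40.00.

40.00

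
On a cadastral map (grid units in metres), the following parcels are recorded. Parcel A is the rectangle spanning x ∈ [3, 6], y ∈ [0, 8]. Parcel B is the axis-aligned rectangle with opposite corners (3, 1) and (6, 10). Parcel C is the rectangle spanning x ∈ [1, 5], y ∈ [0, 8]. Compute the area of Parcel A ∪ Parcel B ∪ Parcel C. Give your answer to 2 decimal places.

46.00

By inclusion–exclusion:
Individual areas: |Parcel A| = 24, |Parcel B| = 27, |Parcel C| = 32.
|Parcel A∩Parcel B|: x∈[3,6], y∈[1,8] → 3·7 = 21.
|Parcel A∩Parcel C|: x∈[3,5], y∈[0,8] → 2·8 = 16.
|Parcel B∩Parcel C|: x∈[3,5], y∈[1,8] → 2·7 = 14.
|Parcel A∩Parcel B∩Parcel C| = 14.
|Parcel A ∪ Parcel B ∪ Parcel C| = 83 − 51 + 14 = 46.00.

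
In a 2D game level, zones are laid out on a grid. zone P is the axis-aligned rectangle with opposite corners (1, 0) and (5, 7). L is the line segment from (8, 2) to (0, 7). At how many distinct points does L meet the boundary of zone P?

The segment meets the boundary at (5,3.875), (1,6.375).

2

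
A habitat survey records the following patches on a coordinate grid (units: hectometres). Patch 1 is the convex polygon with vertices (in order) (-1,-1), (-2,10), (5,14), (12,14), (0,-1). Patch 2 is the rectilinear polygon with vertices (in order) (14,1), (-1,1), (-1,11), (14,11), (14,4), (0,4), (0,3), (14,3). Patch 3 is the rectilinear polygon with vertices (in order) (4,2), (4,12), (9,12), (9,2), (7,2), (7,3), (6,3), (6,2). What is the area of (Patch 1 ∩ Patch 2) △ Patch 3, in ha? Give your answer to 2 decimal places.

72.49

|Patch 1 ∩ Patch 2| = 62.2393.
|(Patch 1 ∩ Patch 2) ∩ Patch 3| = 19.375.
|(Patch 1 ∩ Patch 2) △ Patch 3| = 62.2393 + 49 − 38.75 = 72.49.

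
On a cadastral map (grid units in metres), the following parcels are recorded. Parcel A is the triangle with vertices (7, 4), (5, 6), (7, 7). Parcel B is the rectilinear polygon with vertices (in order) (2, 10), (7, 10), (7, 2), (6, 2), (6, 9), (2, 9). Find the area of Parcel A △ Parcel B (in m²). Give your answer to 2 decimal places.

10.50

|Parcel A| = 3, |Parcel B| = 12, |Parcel A∩Parcel B| = 2.25.
|Parcel A △ Parcel B| = |Parcel A| + |Parcel B| − 2·|Parcel A∩Parcel B| = 3 + 12 − 4.5 = 10.50.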